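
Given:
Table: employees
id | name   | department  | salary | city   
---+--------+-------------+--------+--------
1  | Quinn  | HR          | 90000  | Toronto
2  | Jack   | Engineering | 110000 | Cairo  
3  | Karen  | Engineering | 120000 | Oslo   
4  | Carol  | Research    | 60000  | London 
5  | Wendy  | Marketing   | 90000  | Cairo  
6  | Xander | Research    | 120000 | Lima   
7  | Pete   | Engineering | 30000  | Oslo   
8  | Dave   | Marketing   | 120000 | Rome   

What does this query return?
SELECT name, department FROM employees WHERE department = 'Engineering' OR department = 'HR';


Filtering: department = 'Engineering' OR 'HR'
Matching: 4 rows

4 rows:
Quinn, HR
Jack, Engineering
Karen, Engineering
Pete, Engineering


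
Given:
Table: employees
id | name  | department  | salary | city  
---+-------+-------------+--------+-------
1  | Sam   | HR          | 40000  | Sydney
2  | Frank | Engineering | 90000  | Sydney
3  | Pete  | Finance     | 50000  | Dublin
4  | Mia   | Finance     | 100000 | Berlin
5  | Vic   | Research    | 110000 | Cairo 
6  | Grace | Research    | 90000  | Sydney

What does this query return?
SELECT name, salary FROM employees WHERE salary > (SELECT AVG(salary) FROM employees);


Subquery: AVG(salary) = 80000.0
Filtering: salary > 80000.0
  Frank (90000) -> MATCH
  Mia (100000) -> MATCH
  Vic (110000) -> MATCH
  Grace (90000) -> MATCH


4 rows:
Frank, 90000
Mia, 100000
Vic, 110000
Grace, 90000


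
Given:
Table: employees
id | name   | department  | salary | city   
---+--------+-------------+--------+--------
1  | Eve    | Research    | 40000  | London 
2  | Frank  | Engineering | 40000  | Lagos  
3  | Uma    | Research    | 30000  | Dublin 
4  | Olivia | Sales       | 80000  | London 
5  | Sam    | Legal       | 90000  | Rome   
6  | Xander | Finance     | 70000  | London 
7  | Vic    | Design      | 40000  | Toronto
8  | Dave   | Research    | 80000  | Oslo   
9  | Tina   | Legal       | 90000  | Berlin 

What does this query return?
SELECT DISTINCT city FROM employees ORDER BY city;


All 'city' values (row order): London, Lagos, Dublin, London, Rome, London, Toronto, Oslo, Berlin
Removing duplicates leaves 7 unique value(s).

7 values:
Berlin
Dublin
Lagos
London
Oslo
Rome
Toronto


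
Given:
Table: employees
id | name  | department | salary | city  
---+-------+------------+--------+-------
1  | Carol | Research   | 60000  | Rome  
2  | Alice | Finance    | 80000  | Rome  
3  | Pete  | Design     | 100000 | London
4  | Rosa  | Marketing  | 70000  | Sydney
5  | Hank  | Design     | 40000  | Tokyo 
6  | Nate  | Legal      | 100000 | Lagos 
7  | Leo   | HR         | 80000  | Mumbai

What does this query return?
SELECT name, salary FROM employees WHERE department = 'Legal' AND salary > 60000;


Filtering: department = 'Legal' AND salary > 60000
Matching: 1 rows

1 rows:
Nate, 100000


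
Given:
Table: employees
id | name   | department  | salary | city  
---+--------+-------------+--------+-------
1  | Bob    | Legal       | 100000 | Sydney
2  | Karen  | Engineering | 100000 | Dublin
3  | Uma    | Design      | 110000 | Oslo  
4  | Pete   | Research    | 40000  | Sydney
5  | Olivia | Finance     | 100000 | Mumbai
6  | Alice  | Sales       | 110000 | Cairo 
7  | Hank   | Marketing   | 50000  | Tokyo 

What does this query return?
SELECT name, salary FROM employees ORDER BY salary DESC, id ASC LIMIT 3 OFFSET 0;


Sort by salary DESC (id ASC tiebreak), then skip 0 and take 3
Rows 1 through 3

3 rows:
Uma, 110000
Alice, 110000
Bob, 100000


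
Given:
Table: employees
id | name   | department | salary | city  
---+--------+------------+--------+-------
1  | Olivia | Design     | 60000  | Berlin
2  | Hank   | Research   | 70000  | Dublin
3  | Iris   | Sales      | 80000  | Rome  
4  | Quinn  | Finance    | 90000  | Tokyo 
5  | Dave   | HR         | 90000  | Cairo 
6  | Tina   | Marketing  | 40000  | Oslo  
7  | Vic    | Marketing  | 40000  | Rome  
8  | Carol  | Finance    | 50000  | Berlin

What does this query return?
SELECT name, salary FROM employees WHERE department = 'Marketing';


Filtering: department = 'Marketing'
Matching rows: 2

2 rows:
Tina, 40000
Vic, 40000


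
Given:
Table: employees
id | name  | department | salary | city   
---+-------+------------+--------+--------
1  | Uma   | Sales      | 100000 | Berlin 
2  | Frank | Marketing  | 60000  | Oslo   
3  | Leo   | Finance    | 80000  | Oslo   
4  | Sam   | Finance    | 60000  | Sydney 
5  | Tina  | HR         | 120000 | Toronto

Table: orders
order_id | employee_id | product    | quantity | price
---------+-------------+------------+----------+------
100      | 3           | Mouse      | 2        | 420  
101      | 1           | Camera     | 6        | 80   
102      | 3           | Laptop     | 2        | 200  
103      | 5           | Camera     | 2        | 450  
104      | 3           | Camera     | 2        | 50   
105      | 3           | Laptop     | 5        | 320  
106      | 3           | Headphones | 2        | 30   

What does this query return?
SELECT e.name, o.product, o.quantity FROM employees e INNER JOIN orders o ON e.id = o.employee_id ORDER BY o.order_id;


Joining employees.id = orders.employee_id:
  employee Leo (id=3) -> order Mouse
  employee Uma (id=1) -> order Camera
  employee Leo (id=3) -> order Laptop
  employee Tina (id=5) -> order Camera
  employee Leo (id=3) -> order Camera
  employee Leo (id=3) -> order Laptop
  employee Leo (id=3) -> order Headphones


7 rows:
Leo, Mouse, 2
Uma, Camera, 6
Leo, Laptop, 2
Tina, Camera, 2
Leo, Camera, 2
Leo, Laptop, 5
Leo, Headphones, 2


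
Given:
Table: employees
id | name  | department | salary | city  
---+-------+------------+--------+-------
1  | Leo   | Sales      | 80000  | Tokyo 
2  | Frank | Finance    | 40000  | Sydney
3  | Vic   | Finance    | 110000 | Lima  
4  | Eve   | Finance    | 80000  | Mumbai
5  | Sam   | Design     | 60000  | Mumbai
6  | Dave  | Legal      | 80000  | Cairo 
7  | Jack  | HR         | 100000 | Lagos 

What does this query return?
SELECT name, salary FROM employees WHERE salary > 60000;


Filtering: salary > 60000
Matching: 5 rows

5 rows:
Leo, 80000
Vic, 110000
Eve, 80000
Dave, 80000
Jack, 100000


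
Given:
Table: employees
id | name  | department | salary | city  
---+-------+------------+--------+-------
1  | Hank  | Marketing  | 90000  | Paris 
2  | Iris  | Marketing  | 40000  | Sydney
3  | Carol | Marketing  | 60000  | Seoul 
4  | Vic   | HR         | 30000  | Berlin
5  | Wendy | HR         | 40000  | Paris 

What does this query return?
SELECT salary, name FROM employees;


Projecting columns: salary, name

5 rows:
90000, Hank
40000, Iris
60000, Carol
30000, Vic
40000, Wendy


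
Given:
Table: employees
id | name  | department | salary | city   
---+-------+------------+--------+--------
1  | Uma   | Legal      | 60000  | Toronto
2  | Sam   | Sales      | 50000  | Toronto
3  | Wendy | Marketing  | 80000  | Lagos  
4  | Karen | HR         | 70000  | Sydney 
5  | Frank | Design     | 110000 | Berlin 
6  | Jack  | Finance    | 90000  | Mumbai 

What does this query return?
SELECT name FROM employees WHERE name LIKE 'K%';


LIKE 'K%' matches names starting with 'K'
Matching: 1

1 rows:
Karen


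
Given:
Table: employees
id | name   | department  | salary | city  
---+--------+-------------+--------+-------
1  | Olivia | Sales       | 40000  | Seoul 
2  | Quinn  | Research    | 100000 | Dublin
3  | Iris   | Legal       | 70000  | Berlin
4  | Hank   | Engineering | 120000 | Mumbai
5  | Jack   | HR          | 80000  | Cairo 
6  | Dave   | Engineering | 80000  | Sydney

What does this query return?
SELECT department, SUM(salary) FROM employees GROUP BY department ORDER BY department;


Summing salary within each department:
  Engineering: 120000 + 80000 = 200000
  HR: 80000 = 80000
  Legal: 70000 = 70000
  Research: 100000 = 100000
  Sales: 40000 = 40000


5 groups:
Engineering, 200000
HR, 80000
Legal, 70000
Research, 100000
Sales, 40000


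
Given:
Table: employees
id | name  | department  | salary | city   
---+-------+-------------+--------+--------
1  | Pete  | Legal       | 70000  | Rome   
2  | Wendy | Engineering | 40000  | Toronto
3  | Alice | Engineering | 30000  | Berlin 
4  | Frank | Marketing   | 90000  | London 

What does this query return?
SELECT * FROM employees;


SELECT * returns all 4 rows with all columns

4 rows:
1, Pete, Legal, 70000, Rome
2, Wendy, Engineering, 40000, Toronto
3, Alice, Engineering, 30000, Berlin
4, Frank, Marketing, 90000, London


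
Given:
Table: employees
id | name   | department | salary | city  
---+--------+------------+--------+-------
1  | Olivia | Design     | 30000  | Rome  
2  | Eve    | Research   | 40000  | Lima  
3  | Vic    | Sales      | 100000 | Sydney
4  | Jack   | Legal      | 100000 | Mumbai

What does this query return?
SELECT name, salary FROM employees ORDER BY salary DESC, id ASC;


Sorting by salary DESC, then id ASC for ties

4 rows:
Vic, 100000
Jack, 100000
Eve, 40000
Olivia, 30000


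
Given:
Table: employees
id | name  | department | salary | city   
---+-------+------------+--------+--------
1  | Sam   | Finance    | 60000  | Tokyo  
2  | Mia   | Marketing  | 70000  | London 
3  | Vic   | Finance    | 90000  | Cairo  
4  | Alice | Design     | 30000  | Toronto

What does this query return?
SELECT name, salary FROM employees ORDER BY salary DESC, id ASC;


Sorting by salary DESC, then id ASC for ties

4 rows:
Vic, 90000
Mia, 70000
Sam, 60000
Alice, 30000


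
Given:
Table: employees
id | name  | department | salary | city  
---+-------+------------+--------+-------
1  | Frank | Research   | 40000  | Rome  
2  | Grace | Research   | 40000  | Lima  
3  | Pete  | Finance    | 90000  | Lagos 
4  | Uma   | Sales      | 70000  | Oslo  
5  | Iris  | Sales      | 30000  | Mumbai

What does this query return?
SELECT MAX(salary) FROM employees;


Salaries: 40000, 40000, 90000, 70000, 30000
MAX = 90000

90000


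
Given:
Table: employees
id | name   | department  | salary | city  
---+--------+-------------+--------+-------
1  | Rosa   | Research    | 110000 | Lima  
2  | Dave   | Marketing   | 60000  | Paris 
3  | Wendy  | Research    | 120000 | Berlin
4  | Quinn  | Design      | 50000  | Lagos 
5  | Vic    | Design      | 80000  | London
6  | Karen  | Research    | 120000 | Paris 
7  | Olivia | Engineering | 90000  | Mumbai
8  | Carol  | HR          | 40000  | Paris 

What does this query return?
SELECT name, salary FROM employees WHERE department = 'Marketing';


Filtering: department = 'Marketing'
Matching rows: 1

1 rows:
Dave, 60000


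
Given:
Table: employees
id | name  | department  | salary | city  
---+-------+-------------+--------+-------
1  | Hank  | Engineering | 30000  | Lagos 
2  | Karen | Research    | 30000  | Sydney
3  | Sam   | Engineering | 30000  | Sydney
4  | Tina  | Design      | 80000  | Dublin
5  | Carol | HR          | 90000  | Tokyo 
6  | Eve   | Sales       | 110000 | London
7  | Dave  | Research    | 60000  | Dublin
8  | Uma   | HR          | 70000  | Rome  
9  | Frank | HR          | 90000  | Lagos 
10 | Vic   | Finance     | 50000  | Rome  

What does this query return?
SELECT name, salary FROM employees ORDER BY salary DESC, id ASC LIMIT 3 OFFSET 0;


Sort by salary DESC (id ASC tiebreak), then skip 0 and take 3
Rows 1 through 3

3 rows:
Eve, 110000
Carol, 90000
Frank, 90000


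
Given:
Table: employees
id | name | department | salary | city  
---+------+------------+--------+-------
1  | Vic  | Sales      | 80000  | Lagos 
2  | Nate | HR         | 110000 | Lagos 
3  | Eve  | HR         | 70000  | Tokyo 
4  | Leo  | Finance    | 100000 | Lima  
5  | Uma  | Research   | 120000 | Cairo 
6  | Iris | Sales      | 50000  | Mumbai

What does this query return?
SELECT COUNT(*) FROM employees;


COUNT(*) counts all rows

6


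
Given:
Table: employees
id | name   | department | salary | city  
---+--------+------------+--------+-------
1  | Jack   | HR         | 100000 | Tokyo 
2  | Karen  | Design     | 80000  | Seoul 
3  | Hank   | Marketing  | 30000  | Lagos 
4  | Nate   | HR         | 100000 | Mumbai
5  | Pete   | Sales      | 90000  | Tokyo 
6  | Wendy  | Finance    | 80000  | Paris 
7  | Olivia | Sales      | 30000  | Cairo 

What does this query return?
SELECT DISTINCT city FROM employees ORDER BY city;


All 'city' values (row order): Tokyo, Seoul, Lagos, Mumbai, Tokyo, Paris, Cairo
Removing duplicates leaves 6 unique value(s).

6 values:
Cairo
Lagos
Mumbai
Paris
Seoul
Tokyo


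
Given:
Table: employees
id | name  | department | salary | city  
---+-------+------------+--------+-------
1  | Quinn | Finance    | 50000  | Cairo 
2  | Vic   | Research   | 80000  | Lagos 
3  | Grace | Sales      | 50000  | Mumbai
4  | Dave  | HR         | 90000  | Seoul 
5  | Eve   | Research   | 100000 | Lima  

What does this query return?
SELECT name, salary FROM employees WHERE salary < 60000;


Filtering: salary < 60000
Matching: 2 rows

2 rows:
Quinn, 50000
Grace, 50000


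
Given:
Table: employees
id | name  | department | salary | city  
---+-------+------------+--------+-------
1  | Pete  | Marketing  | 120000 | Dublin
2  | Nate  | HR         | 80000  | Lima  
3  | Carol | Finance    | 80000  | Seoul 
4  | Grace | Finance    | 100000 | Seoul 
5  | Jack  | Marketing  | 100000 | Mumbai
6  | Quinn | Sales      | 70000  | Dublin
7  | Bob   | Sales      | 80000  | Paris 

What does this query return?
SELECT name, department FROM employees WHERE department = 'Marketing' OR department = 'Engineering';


Filtering: department = 'Marketing' OR 'Engineering'
Matching: 2 rows

2 rows:
Pete, Marketing
Jack, Marketing


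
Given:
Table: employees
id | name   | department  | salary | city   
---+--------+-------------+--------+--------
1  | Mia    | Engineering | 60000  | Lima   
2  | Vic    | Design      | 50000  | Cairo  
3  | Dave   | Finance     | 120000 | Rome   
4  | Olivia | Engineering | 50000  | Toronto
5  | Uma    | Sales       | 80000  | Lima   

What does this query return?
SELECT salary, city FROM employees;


Projecting columns: salary, city

5 rows:
60000, Lima
50000, Cairo
120000, Rome
50000, Toronto
80000, Lima


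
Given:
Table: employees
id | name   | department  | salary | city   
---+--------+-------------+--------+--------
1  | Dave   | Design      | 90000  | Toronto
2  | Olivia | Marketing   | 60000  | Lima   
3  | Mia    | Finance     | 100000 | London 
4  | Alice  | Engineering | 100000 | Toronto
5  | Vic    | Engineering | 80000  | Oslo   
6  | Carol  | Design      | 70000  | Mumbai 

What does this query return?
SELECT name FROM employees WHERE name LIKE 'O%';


LIKE 'O%' matches names starting with 'O'
Matching: 1

1 rows:
Olivia


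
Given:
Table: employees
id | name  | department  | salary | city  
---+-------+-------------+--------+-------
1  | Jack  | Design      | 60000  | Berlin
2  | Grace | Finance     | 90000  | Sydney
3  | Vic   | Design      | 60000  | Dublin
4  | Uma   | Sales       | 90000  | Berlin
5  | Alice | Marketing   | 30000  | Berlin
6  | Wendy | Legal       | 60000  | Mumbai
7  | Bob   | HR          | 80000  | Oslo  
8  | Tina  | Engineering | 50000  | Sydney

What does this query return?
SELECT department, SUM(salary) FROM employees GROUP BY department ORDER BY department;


Summing salary within each department:
  Design: 60000 + 60000 = 120000
  Engineering: 50000 = 50000
  Finance: 90000 = 90000
  HR: 80000 = 80000
  Legal: 60000 = 60000
  Marketing: 30000 = 30000
  Sales: 90000 = 90000


7 groups:
Design, 120000
Engineering, 50000
Finance, 90000
HR, 80000
Legal, 60000
Marketing, 30000
Sales, 90000


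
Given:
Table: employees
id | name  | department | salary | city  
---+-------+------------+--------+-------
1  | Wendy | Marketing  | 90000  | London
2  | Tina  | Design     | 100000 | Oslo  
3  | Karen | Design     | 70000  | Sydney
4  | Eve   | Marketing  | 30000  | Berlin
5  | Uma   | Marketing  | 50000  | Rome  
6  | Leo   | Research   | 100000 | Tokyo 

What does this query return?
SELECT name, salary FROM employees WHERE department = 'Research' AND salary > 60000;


Filtering: department = 'Research' AND salary > 60000
Matching: 1 rows

1 rows:
Leo, 100000


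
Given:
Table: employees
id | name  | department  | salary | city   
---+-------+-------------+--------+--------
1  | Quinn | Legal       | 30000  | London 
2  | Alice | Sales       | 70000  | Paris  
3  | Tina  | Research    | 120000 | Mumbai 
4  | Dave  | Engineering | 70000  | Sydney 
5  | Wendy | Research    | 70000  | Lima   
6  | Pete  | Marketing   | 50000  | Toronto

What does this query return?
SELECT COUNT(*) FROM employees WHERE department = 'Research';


Counting rows where department = 'Research'
  Tina -> MATCH
  Wendy -> MATCH


2


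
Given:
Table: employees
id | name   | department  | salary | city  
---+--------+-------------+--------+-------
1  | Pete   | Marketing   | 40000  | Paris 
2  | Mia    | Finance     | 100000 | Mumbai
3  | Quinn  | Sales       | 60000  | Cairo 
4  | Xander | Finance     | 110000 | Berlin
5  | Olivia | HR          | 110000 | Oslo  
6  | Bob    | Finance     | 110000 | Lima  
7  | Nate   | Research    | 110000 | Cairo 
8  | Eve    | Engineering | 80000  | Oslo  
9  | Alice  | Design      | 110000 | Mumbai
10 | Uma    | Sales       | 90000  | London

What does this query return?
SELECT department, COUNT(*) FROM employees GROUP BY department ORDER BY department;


Assigning each row to its department group:
  Pete -> Marketing
  Mia -> Finance
  Quinn -> Sales
  Xander -> Finance
  Olivia -> HR
  Bob -> Finance
  Nate -> Research
  Eve -> Engineering
  Alice -> Design
  Uma -> Sales


7 groups:
Design, 1
Engineering, 1
Finance, 3
HR, 1
Marketing, 1
Research, 1
Sales, 2


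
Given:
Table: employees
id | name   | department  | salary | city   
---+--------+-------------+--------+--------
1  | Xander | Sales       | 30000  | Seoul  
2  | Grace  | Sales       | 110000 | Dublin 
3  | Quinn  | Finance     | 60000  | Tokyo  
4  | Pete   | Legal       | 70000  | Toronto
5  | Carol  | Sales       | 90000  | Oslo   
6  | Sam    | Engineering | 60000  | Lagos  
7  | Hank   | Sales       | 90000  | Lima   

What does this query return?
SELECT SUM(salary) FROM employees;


SUM(salary) = 30000 + 110000 + 60000 + 70000 + 90000 + 60000 + 90000 = 510000

510000


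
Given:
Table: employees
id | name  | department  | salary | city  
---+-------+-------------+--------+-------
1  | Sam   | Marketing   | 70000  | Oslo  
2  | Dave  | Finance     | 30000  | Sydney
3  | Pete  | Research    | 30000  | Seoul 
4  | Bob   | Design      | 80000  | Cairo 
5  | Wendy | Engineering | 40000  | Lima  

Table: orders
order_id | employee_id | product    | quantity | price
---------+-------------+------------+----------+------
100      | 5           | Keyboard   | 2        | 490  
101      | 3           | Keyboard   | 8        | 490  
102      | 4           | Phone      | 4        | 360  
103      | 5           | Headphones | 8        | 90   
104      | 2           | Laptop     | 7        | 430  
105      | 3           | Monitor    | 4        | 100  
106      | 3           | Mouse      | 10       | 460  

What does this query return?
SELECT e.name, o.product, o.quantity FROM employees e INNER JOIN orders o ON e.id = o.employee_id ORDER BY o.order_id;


Joining employees.id = orders.employee_id:
  employee Wendy (id=5) -> order Keyboard
  employee Pete (id=3) -> order Keyboard
  employee Bob (id=4) -> order Phone
  employee Wendy (id=5) -> order Headphones
  employee Dave (id=2) -> order Laptop
  employee Pete (id=3) -> order Monitor
  employee Pete (id=3) -> order Mouse


7 rows:
Wendy, Keyboard, 2
Pete, Keyboard, 8
Bob, Phone, 4
Wendy, Headphones, 8
Dave, Laptop, 7
Pete, Monitor, 4
Pete, Mouse, 10


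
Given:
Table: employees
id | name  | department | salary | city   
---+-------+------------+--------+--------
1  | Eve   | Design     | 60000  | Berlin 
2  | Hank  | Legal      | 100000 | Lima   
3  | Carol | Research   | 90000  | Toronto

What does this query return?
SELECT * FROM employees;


SELECT * returns all 3 rows with all columns

3 rows:
1, Eve, Design, 60000, Berlin
2, Hank, Legal, 100000, Lima
3, Carol, Research, 90000, Toronto


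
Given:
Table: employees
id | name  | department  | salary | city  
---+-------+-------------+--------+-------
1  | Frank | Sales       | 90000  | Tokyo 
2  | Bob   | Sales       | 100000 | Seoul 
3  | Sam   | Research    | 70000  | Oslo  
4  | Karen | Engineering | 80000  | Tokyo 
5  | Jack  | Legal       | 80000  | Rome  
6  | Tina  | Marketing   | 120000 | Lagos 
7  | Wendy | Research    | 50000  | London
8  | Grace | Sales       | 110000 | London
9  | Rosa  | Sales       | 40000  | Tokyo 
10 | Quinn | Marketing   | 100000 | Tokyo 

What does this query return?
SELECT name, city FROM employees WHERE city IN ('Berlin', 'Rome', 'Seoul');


Filtering: city IN ('Berlin', 'Rome', 'Seoul')
Matching: 2 rows

2 rows:
Bob, Seoul
Jack, Rome


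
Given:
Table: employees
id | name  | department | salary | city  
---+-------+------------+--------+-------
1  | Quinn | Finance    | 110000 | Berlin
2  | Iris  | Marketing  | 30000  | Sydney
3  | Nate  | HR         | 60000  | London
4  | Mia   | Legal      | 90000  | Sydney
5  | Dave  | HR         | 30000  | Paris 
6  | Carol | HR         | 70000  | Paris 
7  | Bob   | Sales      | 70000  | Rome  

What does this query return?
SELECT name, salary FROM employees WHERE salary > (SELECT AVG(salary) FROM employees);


Subquery: AVG(salary) = 65714.29
Filtering: salary > 65714.29
  Quinn (110000) -> MATCH
  Mia (90000) -> MATCH
  Carol (70000) -> MATCH
  Bob (70000) -> MATCH


4 rows:
Quinn, 110000
Mia, 90000
Carol, 70000
Bob, 70000


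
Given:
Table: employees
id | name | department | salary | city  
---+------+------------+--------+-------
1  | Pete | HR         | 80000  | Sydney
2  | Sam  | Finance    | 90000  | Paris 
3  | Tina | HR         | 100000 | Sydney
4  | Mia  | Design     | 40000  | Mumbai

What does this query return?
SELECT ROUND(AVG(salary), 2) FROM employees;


SUM(salary) = 310000
COUNT = 4
ROUND(AVG, 2) = ROUND(310000 / 4, 2) = 77500.0

77500.0


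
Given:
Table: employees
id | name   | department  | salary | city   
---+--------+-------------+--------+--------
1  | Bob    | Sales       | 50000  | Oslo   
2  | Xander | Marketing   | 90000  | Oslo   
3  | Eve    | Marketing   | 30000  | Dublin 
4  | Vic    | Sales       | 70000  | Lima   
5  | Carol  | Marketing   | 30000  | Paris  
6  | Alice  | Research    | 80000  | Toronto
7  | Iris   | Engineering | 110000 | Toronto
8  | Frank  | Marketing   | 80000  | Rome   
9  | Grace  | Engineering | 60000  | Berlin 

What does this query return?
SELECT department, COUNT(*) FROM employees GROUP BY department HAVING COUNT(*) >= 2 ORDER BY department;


Groups with count >= 2:
  Engineering: 2 -> PASS
  Marketing: 4 -> PASS
  Sales: 2 -> PASS
  Research: 1 -> filtered out


3 groups:
Engineering, 2
Marketing, 4
Sales, 2


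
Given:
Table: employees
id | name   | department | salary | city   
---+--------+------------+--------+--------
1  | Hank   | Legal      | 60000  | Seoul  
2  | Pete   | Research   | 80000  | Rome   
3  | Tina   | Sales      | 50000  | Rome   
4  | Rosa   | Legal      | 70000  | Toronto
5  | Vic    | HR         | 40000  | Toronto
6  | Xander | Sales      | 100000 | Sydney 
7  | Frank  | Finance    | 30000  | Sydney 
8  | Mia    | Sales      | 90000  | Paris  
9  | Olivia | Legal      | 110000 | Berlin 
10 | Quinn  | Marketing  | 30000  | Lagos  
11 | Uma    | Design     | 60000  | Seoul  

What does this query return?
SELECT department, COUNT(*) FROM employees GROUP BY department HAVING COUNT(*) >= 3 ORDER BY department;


Groups with count >= 3:
  Legal: 3 -> PASS
  Sales: 3 -> PASS
  Design: 1 -> filtered out
  Finance: 1 -> filtered out
  HR: 1 -> filtered out
  Marketing: 1 -> filtered out
  Research: 1 -> filtered out


2 groups:
Legal, 3
Sales, 3


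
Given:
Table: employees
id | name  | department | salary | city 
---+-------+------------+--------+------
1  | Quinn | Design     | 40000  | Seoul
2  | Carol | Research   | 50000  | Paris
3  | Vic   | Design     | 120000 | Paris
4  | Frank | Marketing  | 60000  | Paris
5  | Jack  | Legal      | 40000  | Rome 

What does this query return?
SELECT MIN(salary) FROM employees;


Salaries: 40000, 50000, 120000, 60000, 40000
MIN = 40000

40000


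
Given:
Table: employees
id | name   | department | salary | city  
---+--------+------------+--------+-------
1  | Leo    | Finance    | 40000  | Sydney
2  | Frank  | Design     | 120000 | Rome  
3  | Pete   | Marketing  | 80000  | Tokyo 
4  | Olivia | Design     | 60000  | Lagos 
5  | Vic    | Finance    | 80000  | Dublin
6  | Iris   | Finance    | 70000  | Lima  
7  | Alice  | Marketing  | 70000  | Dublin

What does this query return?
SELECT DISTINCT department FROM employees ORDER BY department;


All 'department' values (row order): Finance, Design, Marketing, Design, Finance, Finance, Marketing
Removing duplicates leaves 3 unique value(s).

3 values:
Design
Finance
Marketing


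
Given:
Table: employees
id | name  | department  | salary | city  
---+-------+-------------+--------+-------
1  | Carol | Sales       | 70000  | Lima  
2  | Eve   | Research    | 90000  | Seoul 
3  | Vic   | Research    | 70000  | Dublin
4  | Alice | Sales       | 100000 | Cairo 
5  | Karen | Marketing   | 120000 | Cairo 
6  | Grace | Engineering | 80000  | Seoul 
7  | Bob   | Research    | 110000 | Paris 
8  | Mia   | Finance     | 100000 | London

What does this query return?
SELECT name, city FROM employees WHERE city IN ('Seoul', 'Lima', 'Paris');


Filtering: city IN ('Seoul', 'Lima', 'Paris')
Matching: 4 rows

4 rows:
Carol, Lima
Eve, Seoul
Grace, Seoul
Bob, Paris


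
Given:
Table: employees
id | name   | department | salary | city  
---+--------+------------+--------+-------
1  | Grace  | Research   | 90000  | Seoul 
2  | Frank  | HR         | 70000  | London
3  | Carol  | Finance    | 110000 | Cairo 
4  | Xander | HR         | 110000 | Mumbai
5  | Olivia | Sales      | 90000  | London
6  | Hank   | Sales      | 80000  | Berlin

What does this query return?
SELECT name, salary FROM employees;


Projecting columns: name, salary

6 rows:
Grace, 90000
Frank, 70000
Carol, 110000
Xander, 110000
Olivia, 90000
Hank, 80000


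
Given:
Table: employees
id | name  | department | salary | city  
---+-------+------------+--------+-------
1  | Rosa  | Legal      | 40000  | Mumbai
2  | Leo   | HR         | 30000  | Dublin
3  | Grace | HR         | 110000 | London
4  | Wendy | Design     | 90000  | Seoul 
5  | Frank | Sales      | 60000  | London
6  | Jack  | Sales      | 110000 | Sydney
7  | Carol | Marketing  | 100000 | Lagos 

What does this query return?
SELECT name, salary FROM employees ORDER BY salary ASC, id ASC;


Sorting by salary ASC, then id ASC for ties

7 rows:
Leo, 30000
Rosa, 40000
Frank, 60000
Wendy, 90000
Carol, 100000
Grace, 110000
Jack, 110000


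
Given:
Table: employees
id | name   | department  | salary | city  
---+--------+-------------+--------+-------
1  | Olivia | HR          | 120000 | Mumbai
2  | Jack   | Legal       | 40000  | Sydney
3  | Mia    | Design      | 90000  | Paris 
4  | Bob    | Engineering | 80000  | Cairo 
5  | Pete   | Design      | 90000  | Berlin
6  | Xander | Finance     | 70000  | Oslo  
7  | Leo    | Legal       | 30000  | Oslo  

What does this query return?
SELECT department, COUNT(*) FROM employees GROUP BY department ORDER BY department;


Assigning each row to its department group:
  Olivia -> HR
  Jack -> Legal
  Mia -> Design
  Bob -> Engineering
  Pete -> Design
  Xander -> Finance
  Leo -> Legal


5 groups:
Design, 2
Engineering, 1
Finance, 1
HR, 1
Legal, 2


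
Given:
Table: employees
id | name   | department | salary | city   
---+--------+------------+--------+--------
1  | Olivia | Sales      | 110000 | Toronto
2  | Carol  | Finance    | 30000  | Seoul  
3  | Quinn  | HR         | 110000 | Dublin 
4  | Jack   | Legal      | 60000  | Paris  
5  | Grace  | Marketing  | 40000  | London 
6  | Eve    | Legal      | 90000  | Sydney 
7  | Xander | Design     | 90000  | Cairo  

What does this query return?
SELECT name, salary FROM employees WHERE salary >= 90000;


Filtering: salary >= 90000
Matching: 4 rows

4 rows:
Olivia, 110000
Quinn, 110000
Eve, 90000
Xander, 90000


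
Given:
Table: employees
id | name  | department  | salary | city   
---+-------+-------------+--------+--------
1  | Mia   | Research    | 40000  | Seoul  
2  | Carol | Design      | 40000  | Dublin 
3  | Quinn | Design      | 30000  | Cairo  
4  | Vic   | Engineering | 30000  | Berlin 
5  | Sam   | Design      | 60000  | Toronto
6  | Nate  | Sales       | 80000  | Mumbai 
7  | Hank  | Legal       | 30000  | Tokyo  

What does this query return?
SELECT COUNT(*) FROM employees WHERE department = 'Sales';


Counting rows where department = 'Sales'
  Nate -> MATCH


1


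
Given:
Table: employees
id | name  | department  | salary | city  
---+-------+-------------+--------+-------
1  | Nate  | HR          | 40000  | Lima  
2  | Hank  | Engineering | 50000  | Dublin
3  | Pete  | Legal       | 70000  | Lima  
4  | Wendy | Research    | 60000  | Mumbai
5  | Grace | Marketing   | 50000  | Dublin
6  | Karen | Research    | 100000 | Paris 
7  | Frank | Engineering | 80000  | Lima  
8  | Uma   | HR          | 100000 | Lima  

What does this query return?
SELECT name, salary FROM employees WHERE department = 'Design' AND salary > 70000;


Filtering: department = 'Design' AND salary > 70000
Matching: 0 rows

Empty result set (0 rows)


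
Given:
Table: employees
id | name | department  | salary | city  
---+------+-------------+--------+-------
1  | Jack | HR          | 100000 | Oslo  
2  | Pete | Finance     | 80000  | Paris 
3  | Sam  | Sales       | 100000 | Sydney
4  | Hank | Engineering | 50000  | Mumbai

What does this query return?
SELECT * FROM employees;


SELECT * returns all 4 rows with all columns

4 rows:
1, Jack, HR, 100000, Oslo
2, Pete, Finance, 80000, Paris
3, Sam, Sales, 100000, Sydney
4, Hank, Engineering, 50000, Mumbai


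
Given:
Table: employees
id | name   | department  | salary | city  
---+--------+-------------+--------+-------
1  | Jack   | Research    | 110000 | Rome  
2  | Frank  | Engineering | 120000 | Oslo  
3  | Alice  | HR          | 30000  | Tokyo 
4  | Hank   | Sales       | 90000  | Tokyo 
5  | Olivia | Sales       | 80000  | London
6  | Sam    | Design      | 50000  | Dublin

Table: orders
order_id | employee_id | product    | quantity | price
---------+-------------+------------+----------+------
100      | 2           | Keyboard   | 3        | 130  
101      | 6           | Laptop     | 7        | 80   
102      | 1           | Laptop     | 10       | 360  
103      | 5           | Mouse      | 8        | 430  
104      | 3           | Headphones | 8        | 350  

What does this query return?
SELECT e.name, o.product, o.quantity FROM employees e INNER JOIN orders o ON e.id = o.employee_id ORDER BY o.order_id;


Joining employees.id = orders.employee_id:
  employee Frank (id=2) -> order Keyboard
  employee Sam (id=6) -> order Laptop
  employee Jack (id=1) -> order Laptop
  employee Olivia (id=5) -> order Mouse
  employee Alice (id=3) -> order Headphones


5 rows:
Frank, Keyboard, 3
Sam, Laptop, 7
Jack, Laptop, 10
Olivia, Mouse, 8
Alice, Headphones, 8


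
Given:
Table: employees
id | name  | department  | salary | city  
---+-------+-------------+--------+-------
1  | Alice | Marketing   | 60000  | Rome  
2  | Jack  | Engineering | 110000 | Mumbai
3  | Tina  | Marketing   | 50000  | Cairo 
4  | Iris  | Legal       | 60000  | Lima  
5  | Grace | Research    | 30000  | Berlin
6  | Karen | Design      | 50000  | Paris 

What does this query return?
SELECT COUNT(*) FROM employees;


COUNT(*) counts all rows

6


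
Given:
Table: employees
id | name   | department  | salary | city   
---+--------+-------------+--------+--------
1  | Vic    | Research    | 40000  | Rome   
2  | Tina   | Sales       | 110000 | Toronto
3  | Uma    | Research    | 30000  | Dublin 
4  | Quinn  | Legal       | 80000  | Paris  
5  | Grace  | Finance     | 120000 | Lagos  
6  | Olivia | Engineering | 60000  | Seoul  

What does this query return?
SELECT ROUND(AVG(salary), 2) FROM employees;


SUM(salary) = 440000
COUNT = 6
ROUND(AVG, 2) = ROUND(440000 / 6, 2) = 73333.33

73333.33


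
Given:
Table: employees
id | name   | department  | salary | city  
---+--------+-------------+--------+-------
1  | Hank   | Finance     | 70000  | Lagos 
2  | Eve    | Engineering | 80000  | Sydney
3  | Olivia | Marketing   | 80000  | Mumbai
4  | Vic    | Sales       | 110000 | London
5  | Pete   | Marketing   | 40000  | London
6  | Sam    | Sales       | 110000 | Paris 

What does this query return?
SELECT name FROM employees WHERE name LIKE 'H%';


LIKE 'H%' matches names starting with 'H'
Matching: 1

1 rows:
Hank


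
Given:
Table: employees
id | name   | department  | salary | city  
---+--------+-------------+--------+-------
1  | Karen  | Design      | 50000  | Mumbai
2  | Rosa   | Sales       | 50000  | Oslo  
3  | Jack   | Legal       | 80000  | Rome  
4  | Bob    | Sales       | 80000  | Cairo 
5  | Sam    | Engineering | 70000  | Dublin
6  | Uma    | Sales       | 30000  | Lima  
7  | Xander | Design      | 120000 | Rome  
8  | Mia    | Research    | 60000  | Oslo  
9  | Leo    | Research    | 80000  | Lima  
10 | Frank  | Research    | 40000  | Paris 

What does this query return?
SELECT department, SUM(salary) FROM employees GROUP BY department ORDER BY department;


Summing salary within each department:
  Design: 50000 + 120000 = 170000
  Engineering: 70000 = 70000
  Legal: 80000 = 80000
  Research: 60000 + 80000 + 40000 = 180000
  Sales: 50000 + 80000 + 30000 = 160000


5 groups:
Design, 170000
Engineering, 70000
Legal, 80000
Research, 180000
Sales, 160000


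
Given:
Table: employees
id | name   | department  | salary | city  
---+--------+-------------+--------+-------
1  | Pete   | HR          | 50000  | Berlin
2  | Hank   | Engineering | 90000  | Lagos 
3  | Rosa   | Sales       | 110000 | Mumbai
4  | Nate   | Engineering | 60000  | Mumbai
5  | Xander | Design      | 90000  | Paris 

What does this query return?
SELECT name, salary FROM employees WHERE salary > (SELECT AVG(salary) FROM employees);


Subquery: AVG(salary) = 80000.0
Filtering: salary > 80000.0
  Hank (90000) -> MATCH
  Rosa (110000) -> MATCH
  Xander (90000) -> MATCH


3 rows:
Hank, 90000
Rosa, 110000
Xander, 90000


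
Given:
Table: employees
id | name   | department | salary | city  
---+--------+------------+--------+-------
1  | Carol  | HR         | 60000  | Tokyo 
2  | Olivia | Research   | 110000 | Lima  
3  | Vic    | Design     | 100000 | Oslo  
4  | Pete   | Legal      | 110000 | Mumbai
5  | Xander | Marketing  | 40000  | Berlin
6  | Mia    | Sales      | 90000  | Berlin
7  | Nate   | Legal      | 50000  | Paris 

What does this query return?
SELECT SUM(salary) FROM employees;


SUM(salary) = 60000 + 110000 + 100000 + 110000 + 40000 + 90000 + 50000 = 560000

560000


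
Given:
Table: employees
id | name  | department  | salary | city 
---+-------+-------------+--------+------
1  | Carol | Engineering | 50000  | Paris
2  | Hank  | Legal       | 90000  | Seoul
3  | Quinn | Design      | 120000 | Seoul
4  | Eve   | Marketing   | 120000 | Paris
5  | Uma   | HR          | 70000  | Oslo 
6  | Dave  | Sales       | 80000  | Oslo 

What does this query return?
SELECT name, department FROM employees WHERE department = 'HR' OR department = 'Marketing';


Filtering: department = 'HR' OR 'Marketing'
Matching: 2 rows

2 rows:
Eve, Marketing
Uma, HR


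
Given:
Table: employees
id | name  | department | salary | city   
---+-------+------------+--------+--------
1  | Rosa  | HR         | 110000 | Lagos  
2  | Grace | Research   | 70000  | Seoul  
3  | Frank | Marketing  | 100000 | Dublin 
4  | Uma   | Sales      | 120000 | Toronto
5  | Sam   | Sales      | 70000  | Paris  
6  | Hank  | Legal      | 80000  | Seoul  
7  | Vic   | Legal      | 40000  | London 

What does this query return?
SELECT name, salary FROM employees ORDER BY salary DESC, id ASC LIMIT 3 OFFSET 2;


Sort by salary DESC (id ASC tiebreak), then skip 2 and take 3
Rows 3 through 5

3 rows:
Frank, 100000
Hank, 80000
Grace, 70000


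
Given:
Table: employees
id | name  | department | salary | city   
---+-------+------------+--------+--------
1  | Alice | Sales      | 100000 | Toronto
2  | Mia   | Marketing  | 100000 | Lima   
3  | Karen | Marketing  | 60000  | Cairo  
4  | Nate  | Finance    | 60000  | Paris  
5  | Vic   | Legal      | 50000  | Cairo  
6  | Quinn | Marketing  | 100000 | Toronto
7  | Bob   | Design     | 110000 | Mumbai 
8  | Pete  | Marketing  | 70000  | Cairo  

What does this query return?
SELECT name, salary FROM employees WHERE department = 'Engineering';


Filtering: department = 'Engineering'
Matching rows: 0

Empty result set (0 rows)


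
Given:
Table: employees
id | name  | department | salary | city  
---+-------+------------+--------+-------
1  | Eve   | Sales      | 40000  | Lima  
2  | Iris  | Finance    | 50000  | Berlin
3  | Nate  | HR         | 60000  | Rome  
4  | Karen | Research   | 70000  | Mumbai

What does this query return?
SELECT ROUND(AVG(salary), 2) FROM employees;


SUM(salary) = 220000
COUNT = 4
ROUND(AVG, 2) = ROUND(220000 / 4, 2) = 55000.0

55000.0


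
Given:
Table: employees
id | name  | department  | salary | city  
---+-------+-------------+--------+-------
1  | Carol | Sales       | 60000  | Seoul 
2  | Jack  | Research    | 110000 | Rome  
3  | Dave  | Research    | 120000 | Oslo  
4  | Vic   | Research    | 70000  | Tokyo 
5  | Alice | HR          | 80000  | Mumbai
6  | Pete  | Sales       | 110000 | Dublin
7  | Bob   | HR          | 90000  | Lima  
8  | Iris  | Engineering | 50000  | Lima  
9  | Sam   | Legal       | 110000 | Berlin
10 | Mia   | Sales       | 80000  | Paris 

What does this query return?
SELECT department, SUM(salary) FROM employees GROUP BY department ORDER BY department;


Summing salary within each department:
  Engineering: 50000 = 50000
  HR: 80000 + 90000 = 170000
  Legal: 110000 = 110000
  Research: 110000 + 120000 + 70000 = 300000
  Sales: 60000 + 110000 + 80000 = 250000


5 groups:
Engineering, 50000
HR, 170000
Legal, 110000
Research, 300000
Sales, 250000


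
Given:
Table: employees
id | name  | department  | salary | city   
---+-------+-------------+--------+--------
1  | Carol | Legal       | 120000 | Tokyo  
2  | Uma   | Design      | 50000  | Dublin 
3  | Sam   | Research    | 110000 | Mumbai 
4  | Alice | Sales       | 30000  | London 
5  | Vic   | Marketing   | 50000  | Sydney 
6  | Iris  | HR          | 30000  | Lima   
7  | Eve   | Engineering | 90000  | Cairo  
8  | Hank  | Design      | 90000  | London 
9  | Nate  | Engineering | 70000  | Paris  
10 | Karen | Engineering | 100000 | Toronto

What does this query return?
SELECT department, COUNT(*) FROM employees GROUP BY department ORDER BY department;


Assigning each row to its department group:
  Carol -> Legal
  Uma -> Design
  Sam -> Research
  Alice -> Sales
  Vic -> Marketing
  Iris -> HR
  Eve -> Engineering
  Hank -> Design
  Nate -> Engineering
  Karen -> Engineering


7 groups:
Design, 2
Engineering, 3
HR, 1
Legal, 1
Marketing, 1
Research, 1
Sales, 1


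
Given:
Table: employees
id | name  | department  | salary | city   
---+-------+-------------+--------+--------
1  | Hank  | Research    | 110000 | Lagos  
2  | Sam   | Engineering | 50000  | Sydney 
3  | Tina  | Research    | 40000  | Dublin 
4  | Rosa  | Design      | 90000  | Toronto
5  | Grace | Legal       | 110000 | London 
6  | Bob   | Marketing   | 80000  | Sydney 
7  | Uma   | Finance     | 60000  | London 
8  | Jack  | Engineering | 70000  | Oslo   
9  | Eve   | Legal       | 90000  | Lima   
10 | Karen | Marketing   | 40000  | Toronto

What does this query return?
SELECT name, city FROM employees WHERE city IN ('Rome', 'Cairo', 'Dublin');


Filtering: city IN ('Rome', 'Cairo', 'Dublin')
Matching: 1 rows

1 rows:
Tina, Dublin


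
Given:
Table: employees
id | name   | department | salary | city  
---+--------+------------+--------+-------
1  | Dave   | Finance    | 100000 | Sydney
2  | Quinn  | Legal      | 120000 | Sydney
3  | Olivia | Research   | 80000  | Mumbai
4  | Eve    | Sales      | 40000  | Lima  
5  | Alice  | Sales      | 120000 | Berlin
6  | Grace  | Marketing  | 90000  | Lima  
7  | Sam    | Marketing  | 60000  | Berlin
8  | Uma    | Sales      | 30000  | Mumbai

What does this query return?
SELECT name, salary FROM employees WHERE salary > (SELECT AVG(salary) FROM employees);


Subquery: AVG(salary) = 80000.0
Filtering: salary > 80000.0
  Dave (100000) -> MATCH
  Quinn (120000) -> MATCH
  Alice (120000) -> MATCH
  Grace (90000) -> MATCH


4 rows:
Dave, 100000
Quinn, 120000
Alice, 120000
Grace, 90000
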